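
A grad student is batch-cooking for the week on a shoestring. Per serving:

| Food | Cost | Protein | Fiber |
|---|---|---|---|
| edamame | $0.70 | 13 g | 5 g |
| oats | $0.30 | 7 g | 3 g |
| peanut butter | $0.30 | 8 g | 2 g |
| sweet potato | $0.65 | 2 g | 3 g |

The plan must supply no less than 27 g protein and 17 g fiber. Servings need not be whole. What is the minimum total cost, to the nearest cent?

$1.70

With two linear requirements the optimum uses one or two foods; enumerate the corners.
edamame only: max(27/13, 17/5) = 3.4 servings → $2.38.
oats only: max(27/7, 17/3) = 5.667 servings → $1.70.
peanut butter only: max(27/8, 17/2) = 8.5 servings → $2.55.
sweet potato only: max(27/2, 17/3) = 13.5 servings → $8.78.
edamame + oats: intersection lies outside the first quadrant.
edamame + peanut butter with both targets exact would need a negative amount; discard.
edamame + sweet potato with both tight: 1.621 servings and 2.966 servings → $3.06.
oats + peanut butter: intersection lies outside the first quadrant.
oats + sweet potato with both tight: 3.133 servings and 2.533 servings → $2.59.
peanut butter + sweet potato with both tight: 2.35 servings and 4.1 servings → $3.37.
So the least-cost plan costs $1.70.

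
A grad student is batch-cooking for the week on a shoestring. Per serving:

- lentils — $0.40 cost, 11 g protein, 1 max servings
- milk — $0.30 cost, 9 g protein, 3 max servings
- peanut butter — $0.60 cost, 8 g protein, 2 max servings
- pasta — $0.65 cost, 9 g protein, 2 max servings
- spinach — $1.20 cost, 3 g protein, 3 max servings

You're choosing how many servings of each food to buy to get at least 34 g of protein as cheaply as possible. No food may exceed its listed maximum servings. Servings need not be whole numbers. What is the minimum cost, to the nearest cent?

$1.15

Cost per g of protein: milk $0.0333, lentils $0.0364, pasta $0.0722, peanut butter $0.0750, spinach $0.4000.
Take 3 servings of milk: +27.0 g protein for $0.90 (total $0.90, still need 7.0 g).
Take 0.6364 servings of lentils: +7.0 g protein for $0.25 (total $1.15, still need 0.0 g).
Filling from the cheapest source first is optimal under one linear minimum: $1.15.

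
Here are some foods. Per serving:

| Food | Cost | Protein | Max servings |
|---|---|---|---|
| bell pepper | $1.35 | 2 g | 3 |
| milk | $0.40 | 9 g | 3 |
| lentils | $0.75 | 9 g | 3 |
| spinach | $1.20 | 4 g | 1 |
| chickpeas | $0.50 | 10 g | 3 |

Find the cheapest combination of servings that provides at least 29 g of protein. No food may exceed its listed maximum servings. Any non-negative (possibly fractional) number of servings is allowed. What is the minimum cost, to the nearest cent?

Cost per g of protein: milk $0.0444, chickpeas $0.0500, lentils $0.0833, spinach $0.3000, bell pepper $0.6750.
Take 3 servings of milk: +27.0 g protein for $1.20 (total $1.20, still need 2.0 g).
Take 0.2 servings of chickpeas: +2.0 g protein for $0.10 (total $1.30, still need 0.0 g).
Filling from the cheapest source first is optimal under one linear minimum: $1.30.

$1.30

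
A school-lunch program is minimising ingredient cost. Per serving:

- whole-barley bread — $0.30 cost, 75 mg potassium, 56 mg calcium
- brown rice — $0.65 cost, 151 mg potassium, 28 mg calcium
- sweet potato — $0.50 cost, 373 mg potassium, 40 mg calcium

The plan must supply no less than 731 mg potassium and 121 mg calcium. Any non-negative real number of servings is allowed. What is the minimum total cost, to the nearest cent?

$1.16

Two binding constraints pin down two serving amounts, so the optimal mix uses at most two foods. The candidates are each food alone (scaled to the tighter of potassium/calcium) and each pair with both constraints tight.
whole-barley bread only: max(731/75, 121/56) = 9.747 servings → $2.92.
brown rice only: max(731/151, 121/28) = 4.841 servings → $3.15.
sweet potato only: max(731/373, 121/40) = 3.025 servings → $1.51.
whole-barley bread + brown rice: intersection lies outside the first quadrant.
whole-barley bread + sweet potato with both tight: 0.8885 servings and 1.781 servings → $1.16.
brown rice + sweet potato with both tight: 3.609 servings and 0.4989 servings → $2.60.
So the least-cost plan costs $1.16.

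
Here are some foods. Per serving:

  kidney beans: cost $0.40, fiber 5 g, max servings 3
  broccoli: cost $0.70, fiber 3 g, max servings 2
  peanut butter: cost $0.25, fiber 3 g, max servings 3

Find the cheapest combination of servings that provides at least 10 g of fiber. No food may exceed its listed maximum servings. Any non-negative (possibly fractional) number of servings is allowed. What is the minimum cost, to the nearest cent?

Cost per g of fiber: kidney beans $0.0800, peanut butter $0.0833, broccoli $0.2333.
Take 2 servings of kidney beans: +10.0 g fiber for $0.80 (total $0.80, still need 0.0 g).
Greedy by cheapest-per-g is optimal for a single linear constraint, so the minimum cost is $0.80.

$0.80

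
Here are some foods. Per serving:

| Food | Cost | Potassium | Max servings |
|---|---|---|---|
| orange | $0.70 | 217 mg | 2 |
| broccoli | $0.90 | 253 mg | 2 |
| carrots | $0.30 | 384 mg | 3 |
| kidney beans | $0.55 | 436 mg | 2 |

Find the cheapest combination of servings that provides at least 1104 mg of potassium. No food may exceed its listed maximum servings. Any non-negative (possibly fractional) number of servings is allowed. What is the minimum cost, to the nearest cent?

$0.86

Cost per mg of potassium: carrots $0.0008, kidney beans $0.0013, orange $0.0032, broccoli $0.0036.
Take 2.875 servings of carrots: +1104.0 mg potassium for $0.86 (total $0.86, still need 0.0 mg).
Filling from the cheapest source first is optimal under one linear minimum: $0.86.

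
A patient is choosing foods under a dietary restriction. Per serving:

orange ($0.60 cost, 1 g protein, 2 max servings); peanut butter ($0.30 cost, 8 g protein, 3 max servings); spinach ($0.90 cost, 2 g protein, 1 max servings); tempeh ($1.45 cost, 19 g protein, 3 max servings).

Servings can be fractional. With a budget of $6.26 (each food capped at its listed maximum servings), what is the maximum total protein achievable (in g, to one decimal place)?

83.2 g

Protein per dollar: peanut butter 26.67, tempeh 13.1, spinach 2.222, orange 1.667.
Take 3 servings of peanut butter: spends $0.90, +24.0 g protein (running total 24.0 g).
Take 3 servings of tempeh: spends $4.35, +57.0 g protein (running total 81.0 g).
Take 1 serving of spinach: spends $0.90, +2.0 g protein (running total 83.0 g).
Take 0.1833 servings of orange: spends $0.11, +0.2 g protein (running total 83.2 g).
Filling greedily by protein-per-dollar is optimal for one linear limit, giving 83.2 g.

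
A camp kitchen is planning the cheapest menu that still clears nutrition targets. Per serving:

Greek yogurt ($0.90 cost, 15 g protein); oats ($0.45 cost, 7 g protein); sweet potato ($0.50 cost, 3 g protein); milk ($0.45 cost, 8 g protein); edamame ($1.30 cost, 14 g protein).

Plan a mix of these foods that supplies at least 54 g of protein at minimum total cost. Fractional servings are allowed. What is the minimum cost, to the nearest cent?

Cost per g of protein: milk $0.0563, Greek yogurt $0.0600, oats $0.0643, edamame $0.0929, sweet potato $0.1667.
With no serving limits, use only milk: 54 g / 8 g = 6.75 servings × $0.45 = $3.04.

$3.04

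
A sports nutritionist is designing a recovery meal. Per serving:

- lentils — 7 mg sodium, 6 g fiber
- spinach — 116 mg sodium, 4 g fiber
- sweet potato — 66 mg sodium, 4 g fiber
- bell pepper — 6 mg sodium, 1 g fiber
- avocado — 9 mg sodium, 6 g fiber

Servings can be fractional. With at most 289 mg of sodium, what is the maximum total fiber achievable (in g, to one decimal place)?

Fiber per mg sodium: lentils 0.8571, avocado 0.6667, bell pepper 0.1667, sweet potato 0.06061, spinach 0.03448.
With no serving limits, spend the whole sodium allowance on lentils: 289 mg / 7 mg × 6 g = 247.7 g.

247.7 g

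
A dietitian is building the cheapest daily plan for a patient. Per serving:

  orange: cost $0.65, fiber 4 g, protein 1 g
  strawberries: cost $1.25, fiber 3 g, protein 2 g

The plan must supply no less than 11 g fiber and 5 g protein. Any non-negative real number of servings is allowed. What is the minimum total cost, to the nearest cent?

$3.16

A basic optimal solution has at most two foods positive. Try each food alone and each pair with both targets met exactly.
orange only: max(11/4, 5/1) = 5 servings → $3.25.
strawberries only: max(11/3, 5/2) = 3.667 servings → $4.58.
orange + strawberries with both tight: 1.4 servings and 1.8 servings → $3.16.
So the least-cost plan costs $3.16.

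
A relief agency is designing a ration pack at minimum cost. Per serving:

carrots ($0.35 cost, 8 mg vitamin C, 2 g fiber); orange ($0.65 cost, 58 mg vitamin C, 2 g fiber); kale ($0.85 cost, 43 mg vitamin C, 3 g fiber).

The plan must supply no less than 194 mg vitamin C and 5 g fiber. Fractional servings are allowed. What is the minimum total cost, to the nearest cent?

Compare the cost at each extreme point of the feasible region.
carrots only: max(194/8, 5/2) = 24.25 servings → $8.49.
orange only: max(194/58, 5/2) = 3.345 servings → $2.17.
kale only: max(194/43, 5/3) = 4.512 servings → $3.83.
carrots + orange: the both-tight solution has a negative serving — not a feasible corner.
carrots + kale: intersection lies outside the first quadrant.
orange + kale with both targets exact would need a negative amount; discard.
So the least-cost plan costs $2.17.

$2.17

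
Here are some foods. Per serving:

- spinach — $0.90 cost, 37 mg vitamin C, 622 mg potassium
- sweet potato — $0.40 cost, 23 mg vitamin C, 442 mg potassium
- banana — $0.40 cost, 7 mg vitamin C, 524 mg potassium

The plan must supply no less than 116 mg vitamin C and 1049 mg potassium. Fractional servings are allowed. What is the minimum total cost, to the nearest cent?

An LP optimum is at a vertex; with two nutrient constraints at most two foods are used. Check each candidate.
spinach only: max(116/37, 1049/622) = 3.135 servings → $2.82.
sweet potato only: max(116/23, 1049/442) = 5.043 servings → $2.02.
banana only: max(116/7, 1049/524) = 16.57 servings → $6.63.
spinach + sweet potato: the both-tight solution has a negative serving — not a feasible corner.
spinach + banana with both targets exact would need a negative amount; discard.
sweet potato + banana: the both-tight solution has a negative serving — not a feasible corner.
Cheapest feasible corner: $2.02.

$2.02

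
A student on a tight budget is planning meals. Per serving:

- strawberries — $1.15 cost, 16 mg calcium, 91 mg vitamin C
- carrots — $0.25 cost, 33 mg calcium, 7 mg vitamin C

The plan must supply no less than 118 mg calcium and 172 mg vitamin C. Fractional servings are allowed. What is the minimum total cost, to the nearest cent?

$2.62

strawberries only: max(118/16, 172/91) = 7.375 servings → $8.48.
carrots only: max(118/33, 172/7) = 24.57 servings → $6.14.
strawberries + carrots with both tight: 1.678 servings and 2.762 servings → $2.62.
So the least-cost plan costs $2.62.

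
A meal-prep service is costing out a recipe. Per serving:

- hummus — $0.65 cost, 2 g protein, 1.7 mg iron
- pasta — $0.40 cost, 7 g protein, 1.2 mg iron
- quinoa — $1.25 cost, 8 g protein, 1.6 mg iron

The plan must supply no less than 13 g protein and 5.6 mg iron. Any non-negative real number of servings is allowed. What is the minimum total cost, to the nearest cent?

The cheapest plan sits at a corner of the feasible region — with two constraints it uses at most two foods.
hummus only: max(13/2, 5.6/1.7) = 6.5 servings → $4.22.
pasta only: max(13/7, 5.6/1.2) = 4.667 servings → $1.87.
quinoa only: max(13/8, 5.6/1.6) = 3.5 servings → $4.38.
hummus + pasta with both tight: 2.484 servings and 1.147 servings → $2.07.
hummus + quinoa with both tight: 2.308 servings and 1.048 servings → $2.81.
pasta + quinoa with both targets exact would need a negative amount; discard.
So the least-cost plan costs $1.87.

$1.87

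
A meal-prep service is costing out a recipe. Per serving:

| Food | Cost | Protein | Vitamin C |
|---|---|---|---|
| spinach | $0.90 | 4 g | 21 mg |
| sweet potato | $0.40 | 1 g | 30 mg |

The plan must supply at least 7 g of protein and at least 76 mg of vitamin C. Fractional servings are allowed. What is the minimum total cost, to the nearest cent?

$1.85

spinach only: max(7/4, 76/21) = 3.619 servings → $3.26.
sweet potato only: max(7/1, 76/30) = 7 servings → $2.80.
spinach + sweet potato with both tight: 1.354 servings and 1.586 servings → $1.85.
The minimum over all feasible corners is $1.85.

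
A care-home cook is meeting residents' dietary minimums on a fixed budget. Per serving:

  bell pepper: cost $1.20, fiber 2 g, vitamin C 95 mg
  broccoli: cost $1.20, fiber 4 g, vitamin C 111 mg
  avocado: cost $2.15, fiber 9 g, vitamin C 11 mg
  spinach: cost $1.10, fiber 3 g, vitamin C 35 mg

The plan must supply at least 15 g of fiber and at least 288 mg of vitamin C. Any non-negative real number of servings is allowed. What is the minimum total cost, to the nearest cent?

$4.20

Two binding constraints pin down two serving amounts, so the optimal mix uses at most two foods. The candidates are each food alone (scaled to the tighter of fiber/vitamin C) and each pair with both constraints tight.
bell pepper only: max(15/2, 288/95) = 7.5 servings → $9.00.
broccoli only: max(15/4, 288/111) = 3.75 servings → $4.50.
avocado only: max(15/9, 288/11) = 26.18 servings → $56.29.
spinach only: max(15/3, 288/35) = 8.229 servings → $9.05.
bell pepper + broccoli: the both-tight solution has a negative serving — not a feasible corner.
bell pepper + avocado with both tight: 2.914 servings and 1.019 servings → $5.69.
bell pepper + spinach with both tight: 1.577 servings and 3.949 servings → $6.24.
broccoli + avocado with both tight: 2.541 servings and 0.5372 servings → $4.20.
broccoli + spinach with both tight: 1.756 servings and 2.658 servings → $5.03.
avocado + spinach: the both-tight solution has a negative serving — not a feasible corner.
The minimum over all feasible corners is $4.20.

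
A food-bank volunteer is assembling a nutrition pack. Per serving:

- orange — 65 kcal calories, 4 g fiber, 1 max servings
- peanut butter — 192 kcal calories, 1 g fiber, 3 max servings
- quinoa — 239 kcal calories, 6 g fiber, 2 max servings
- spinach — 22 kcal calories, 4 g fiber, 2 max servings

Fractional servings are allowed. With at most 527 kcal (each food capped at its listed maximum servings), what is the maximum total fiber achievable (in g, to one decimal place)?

Fiber per kcal: spinach 0.1818, orange 0.06154, quinoa 0.0251, peanut butter 0.005208.
Take 2 servings of spinach: uses 44 kcal, +8.0 g fiber (running total 8.0 g).
Take 1 serving of orange: uses 65 kcal, +4.0 g fiber (running total 12.0 g).
Take 1.749 servings of quinoa: uses 418 kcal, +10.5 g fiber (running total 22.5 g).
Filling greedily by fiber-per-kcal is optimal for one linear limit, giving 22.5 g.

22.5 g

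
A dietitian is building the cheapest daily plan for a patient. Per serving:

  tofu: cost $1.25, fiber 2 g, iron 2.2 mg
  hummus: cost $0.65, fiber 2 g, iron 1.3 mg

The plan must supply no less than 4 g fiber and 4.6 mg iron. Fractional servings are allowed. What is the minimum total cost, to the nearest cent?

$2.30

Minimising a linear cost over {fiber ≥ 4, iron ≥ 4.6, servings ≥ 0} — the optimum is at a vertex, using one or two foods.
tofu only: max(4/2, 4.6/2.2) = 2.091 servings → $2.61.
hummus only: max(4/2, 4.6/1.3) = 3.538 servings → $2.30.
tofu + hummus with both targets exact would need a negative amount; discard.
Cheapest feasible corner: $2.30.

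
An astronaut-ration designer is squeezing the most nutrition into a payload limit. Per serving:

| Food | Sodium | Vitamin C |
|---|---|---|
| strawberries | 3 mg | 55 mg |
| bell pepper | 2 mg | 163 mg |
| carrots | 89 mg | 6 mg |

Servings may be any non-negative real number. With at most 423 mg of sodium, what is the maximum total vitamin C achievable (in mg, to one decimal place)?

Vitamin C per mg sodium: bell pepper 81.5, strawberries 18.33, carrots 0.06742.
With no serving limits, spend the whole sodium allowance on bell pepper: 423 mg / 2 mg × 163 mg = 34474.5 mg.

34474.5 mg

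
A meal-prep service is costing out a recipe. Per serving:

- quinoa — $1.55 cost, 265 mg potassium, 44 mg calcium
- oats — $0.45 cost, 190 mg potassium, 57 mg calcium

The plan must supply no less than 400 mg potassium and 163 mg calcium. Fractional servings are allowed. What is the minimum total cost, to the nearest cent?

$1.29

At the optimum either one food covers both requirements or two foods hit both targets exactly; no other combination can be cheaper.
quinoa only: max(400/265, 163/44) = 3.705 servings → $5.74.
oats only: max(400/190, 163/57) = 2.86 servings → $1.29.
quinoa + oats: intersection lies outside the first quadrant.
So the least-cost plan costs $1.29.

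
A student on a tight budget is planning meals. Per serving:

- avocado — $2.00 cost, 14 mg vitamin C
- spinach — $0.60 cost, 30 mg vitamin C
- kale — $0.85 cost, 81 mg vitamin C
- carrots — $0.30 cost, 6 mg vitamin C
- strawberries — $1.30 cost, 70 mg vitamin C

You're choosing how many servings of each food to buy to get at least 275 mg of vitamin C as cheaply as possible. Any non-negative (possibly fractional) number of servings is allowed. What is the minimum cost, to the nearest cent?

Cost per mg of vitamin C: kale $0.0105, strawberries $0.0186, spinach $0.0200, carrots $0.0500, avocado $0.1429.
With no serving limits, use only kale: 275 mg / 81 mg = 3.395 servings × $0.85 = $2.89.

$2.89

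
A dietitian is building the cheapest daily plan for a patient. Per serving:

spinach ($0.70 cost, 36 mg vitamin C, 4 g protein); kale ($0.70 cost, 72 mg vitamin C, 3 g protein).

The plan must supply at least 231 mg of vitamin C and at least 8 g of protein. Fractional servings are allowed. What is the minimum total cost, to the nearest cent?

$2.25

This is a tiny linear program; its minimum lies at a vertex of the feasible set. List the vertices and price them.
spinach only: max(231/36, 8/4) = 6.417 servings → $4.49.
kale only: max(231/72, 8/3) = 3.208 servings → $2.25.
spinach + kale with both targets exact would need a negative amount; discard.
Cheapest feasible corner: $2.25.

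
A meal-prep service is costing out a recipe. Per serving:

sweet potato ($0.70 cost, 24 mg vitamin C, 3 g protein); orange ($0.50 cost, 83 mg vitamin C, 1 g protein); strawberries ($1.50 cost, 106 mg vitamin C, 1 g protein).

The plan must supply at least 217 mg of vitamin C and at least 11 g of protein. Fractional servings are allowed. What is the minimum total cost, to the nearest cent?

$3.03

This is a tiny linear program; its minimum lies at a vertex of the feasible set. List the vertices and price them.
sweet potato only: max(217/24, 11/3) = 9.042 servings → $6.33.
orange only: max(217/83, 11/1) = 11 servings → $5.50.
strawberries only: max(217/106, 11/1) = 11 servings → $16.50.
sweet potato + orange with both tight: 3.093 servings and 1.72 servings → $3.03.
sweet potato + strawberries with both tight: 3.228 servings and 1.316 servings → $4.23.
orange + strawberries: intersection lies outside the first quadrant.
Cheapest feasible corner: $3.03.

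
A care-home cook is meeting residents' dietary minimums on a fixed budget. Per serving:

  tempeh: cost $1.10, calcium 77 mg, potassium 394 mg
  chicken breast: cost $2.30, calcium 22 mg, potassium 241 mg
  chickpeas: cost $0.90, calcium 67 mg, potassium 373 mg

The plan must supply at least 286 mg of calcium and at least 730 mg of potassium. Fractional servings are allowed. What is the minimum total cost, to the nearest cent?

This is a tiny linear program; its minimum lies at a vertex of the feasible set. List the vertices and price them.
tempeh only: max(286/77, 730/394) = 3.714 servings → $4.09.
chicken breast only: max(286/22, 730/241) = 13 servings → $29.90.
chickpeas only: max(286/67, 730/373) = 4.269 servings → $3.84.
tempeh + chicken breast: intersection lies outside the first quadrant.
tempeh + chickpeas with both targets exact would need a negative amount; discard.
chicken breast + chickpeas with both targets exact would need a negative amount; discard.
Cheapest feasible corner: $3.84.

$3.84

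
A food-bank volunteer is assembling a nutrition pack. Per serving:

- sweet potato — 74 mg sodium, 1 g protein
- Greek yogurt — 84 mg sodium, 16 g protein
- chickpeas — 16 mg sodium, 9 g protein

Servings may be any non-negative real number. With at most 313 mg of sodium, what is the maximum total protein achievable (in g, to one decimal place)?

Protein per mg sodium: chickpeas 0.5625, Greek yogurt 0.1905, sweet potato 0.01351.
With no serving limits, spend the whole sodium allowance on chickpeas: 313 mg / 16 mg × 9 g = 176.1 g.

176.1 g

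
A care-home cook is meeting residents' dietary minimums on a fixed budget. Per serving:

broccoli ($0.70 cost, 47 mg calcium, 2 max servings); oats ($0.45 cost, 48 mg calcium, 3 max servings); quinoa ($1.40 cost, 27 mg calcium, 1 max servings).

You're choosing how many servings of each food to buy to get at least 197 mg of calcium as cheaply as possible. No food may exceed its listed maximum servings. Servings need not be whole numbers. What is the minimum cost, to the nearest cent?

Cost per mg of calcium: oats $0.0094, broccoli $0.0149, quinoa $0.0519.
Take 3 servings of oats: +144.0 mg calcium for $1.35 (total $1.35, still need 53.0 mg).
Take 1.128 servings of broccoli: +53.0 mg calcium for $0.79 (total $2.14, still need 0.0 mg).
Greedy by cheapest-per-mg is optimal for a single linear constraint, so the minimum cost is $2.14.

$2.14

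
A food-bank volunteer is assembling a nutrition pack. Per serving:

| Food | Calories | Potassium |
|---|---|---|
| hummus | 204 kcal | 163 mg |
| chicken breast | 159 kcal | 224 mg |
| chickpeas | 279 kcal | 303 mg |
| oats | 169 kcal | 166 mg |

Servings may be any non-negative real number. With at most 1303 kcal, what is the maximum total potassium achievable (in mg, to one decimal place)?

Potassium per kcal: chicken breast 1.409, chickpeas 1.086, oats 0.9822, hummus 0.799.
With no serving limits, spend the whole calories allowance on chicken breast: 1303 kcal / 159 kcal × 224 mg = 1835.7 mg.

1835.7 mg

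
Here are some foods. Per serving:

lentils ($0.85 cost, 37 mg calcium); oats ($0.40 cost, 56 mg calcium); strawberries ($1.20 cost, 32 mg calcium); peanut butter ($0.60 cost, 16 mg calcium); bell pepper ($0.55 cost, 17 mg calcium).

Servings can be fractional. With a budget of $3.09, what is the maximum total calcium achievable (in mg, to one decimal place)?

432.6 mg

Calcium per dollar: oats 140, lentils 43.53, bell pepper 30.91, strawberries 26.67, peanut butter 26.67.
With no serving limits, spend the whole cost allowance on oats: $3.09 / $0.40 × 56 mg = 432.6 mg.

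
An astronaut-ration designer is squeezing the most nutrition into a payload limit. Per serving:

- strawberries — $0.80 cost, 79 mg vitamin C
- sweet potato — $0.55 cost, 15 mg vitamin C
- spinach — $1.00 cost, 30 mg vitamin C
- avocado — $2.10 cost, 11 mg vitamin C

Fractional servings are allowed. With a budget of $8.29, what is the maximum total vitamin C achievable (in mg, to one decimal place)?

Vitamin C per dollar: strawberries 98.75, spinach 30, sweet potato 27.27, avocado 5.238.
With no serving limits, spend the whole cost allowance on strawberries: $8.29 / $0.80 × 79 mg = 818.6 mg.

818.6 mg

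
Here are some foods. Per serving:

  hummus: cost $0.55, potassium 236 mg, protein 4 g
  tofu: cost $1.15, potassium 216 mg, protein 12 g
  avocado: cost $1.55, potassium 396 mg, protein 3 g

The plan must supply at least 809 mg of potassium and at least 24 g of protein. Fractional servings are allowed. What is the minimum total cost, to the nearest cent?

$2.68

hummus only: max(809/236, 24/4) = 6 servings → $3.30.
tofu only: max(809/216, 24/12) = 3.745 servings → $4.31.
avocado only: max(809/396, 24/3) = 8 servings → $12.40.
hummus + tofu with both tight: 2.299 servings and 1.234 servings → $2.68.
hummus + avocado with both targets exact would need a negative amount; discard.
tofu + avocado with both tight: 1.724 servings and 1.102 servings → $3.69.
The minimum over all feasible corners is $2.68.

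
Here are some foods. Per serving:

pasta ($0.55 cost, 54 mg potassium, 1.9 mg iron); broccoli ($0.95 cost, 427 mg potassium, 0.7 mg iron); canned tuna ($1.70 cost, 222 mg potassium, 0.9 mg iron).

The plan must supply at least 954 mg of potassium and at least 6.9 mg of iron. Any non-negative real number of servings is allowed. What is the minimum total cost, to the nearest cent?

The cheapest plan sits at a corner of the feasible region — with two constraints it uses at most two foods.
pasta only: max(954/54, 6.9/1.9) = 17.67 servings → $9.72.
broccoli only: max(954/427, 6.9/0.7) = 9.857 servings → $9.36.
canned tuna only: max(954/222, 6.9/0.9) = 7.667 servings → $13.03.
pasta + broccoli with both tight: 2.946 servings and 1.862 servings → $3.39.
pasta + canned tuna with both tight: 1.804 servings and 3.859 servings → $7.55.
broccoli + canned tuna with both targets exact would need a negative amount; discard.
Cheapest feasible corner: $3.39.

$3.39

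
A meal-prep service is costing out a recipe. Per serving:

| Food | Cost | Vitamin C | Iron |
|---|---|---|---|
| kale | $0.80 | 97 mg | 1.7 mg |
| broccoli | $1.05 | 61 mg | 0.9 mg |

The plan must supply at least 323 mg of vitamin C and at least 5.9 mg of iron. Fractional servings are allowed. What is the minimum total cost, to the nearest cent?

Minimising a linear cost over {vitamin C ≥ 323, iron ≥ 5.9, servings ≥ 0} — the optimum is at a vertex, using one or two foods.
kale only: max(323/97, 5.9/1.7) = 3.471 servings → $2.78.
broccoli only: max(323/61, 5.9/0.9) = 6.556 servings → $6.88.
kale + broccoli: the both-tight solution has a negative serving — not a feasible corner.
So the least-cost plan costs $2.78.

$2.78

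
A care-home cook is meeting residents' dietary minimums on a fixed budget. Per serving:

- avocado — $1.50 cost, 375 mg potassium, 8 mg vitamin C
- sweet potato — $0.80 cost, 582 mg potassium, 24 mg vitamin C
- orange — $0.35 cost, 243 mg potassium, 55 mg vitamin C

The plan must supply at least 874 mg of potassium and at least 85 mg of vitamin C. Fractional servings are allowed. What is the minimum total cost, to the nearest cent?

$1.22

An LP optimum is at a vertex; with two nutrient constraints at most two foods are used. Check each candidate.
avocado only: max(874/375, 85/8) = 10.62 servings → $15.94.
sweet potato only: max(874/582, 85/24) = 3.542 servings → $2.83.
orange only: max(874/243, 85/55) = 3.597 servings → $1.26.
avocado + sweet potato: intersection lies outside the first quadrant.
avocado + orange with both tight: 1.468 servings and 1.332 servings → $2.67.
sweet potato + orange with both tight: 1.047 servings and 1.088 servings → $1.22.
Cheapest feasible corner: $1.22.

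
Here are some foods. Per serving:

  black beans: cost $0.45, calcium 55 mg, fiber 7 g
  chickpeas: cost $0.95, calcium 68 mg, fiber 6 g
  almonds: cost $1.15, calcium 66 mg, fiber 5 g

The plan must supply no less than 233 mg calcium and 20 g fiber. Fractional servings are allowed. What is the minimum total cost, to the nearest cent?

This is a tiny linear program; its minimum lies at a vertex of the feasible set. List the vertices and price them.
black beans only: max(233/55, 20/7) = 4.236 servings → $1.91.
chickpeas only: max(233/68, 20/6) = 3.426 servings → $3.26.
almonds only: max(233/66, 20/5) = 4 servings → $4.60.
black beans + chickpeas: intersection lies outside the first quadrant.
black beans + almonds with both tight: 0.8289 servings and 2.84 servings → $3.64.
chickpeas + almonds with both tight: 2.768 servings and 0.6786 servings → $3.41.
So the least-cost plan costs $1.91.

$1.91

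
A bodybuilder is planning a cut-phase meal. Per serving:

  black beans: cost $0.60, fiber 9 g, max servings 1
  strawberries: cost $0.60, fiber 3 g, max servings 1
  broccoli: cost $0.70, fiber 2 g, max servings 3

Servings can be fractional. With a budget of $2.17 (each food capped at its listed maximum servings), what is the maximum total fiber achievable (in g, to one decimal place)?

14.8 g

Fiber per dollar: black beans 15, strawberries 5, broccoli 2.857.
Take 1 serving of black beans: spends $0.60, +9.0 g fiber (running total 9.0 g).
Take 1 serving of strawberries: spends $0.60, +3.0 g fiber (running total 12.0 g).
Take 1.386 servings of broccoli: spends $0.97, +2.8 g fiber (running total 14.8 g).
Greedy by best ratio exhausts the cost allowance optimally: 14.8 g.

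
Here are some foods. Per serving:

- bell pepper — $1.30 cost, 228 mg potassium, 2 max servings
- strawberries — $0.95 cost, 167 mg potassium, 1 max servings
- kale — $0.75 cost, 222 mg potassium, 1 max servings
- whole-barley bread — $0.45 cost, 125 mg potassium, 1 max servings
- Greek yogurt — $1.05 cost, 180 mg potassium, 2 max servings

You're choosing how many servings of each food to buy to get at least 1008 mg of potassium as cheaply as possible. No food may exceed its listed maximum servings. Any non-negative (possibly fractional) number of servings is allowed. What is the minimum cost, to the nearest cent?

Cost per mg of potassium: kale $0.0034, whole-barley bread $0.0036, strawberries $0.0057, bell pepper $0.0057, Greek yogurt $0.0058.
Take 1 serving of kale: +222.0 mg potassium for $0.75 (total $0.75, still need 786.0 mg).
Take 1 serving of whole-barley bread: +125.0 mg potassium for $0.45 (total $1.20, still need 661.0 mg).
Take 1 serving of strawberries: +167.0 mg potassium for $0.95 (total $2.15, still need 494.0 mg).
Take 2 servings of bell pepper: +456.0 mg potassium for $2.60 (total $4.75, still need 38.0 mg).
Take 0.2111 servings of Greek yogurt: +38.0 mg potassium for $0.22 (total $4.97, still need 0.0 mg).
Filling from the cheapest source first is optimal under one linear minimum: $4.97.

$4.97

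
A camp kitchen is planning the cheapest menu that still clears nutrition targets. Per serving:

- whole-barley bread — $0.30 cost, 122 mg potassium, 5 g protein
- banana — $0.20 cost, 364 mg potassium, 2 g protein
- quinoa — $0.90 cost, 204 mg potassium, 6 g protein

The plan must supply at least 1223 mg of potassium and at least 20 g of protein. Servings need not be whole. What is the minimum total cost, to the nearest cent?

An LP optimum is at a vertex; with two nutrient constraints at most two foods are used. Check each candidate.
whole-barley bread only: max(1223/122, 20/5) = 10.02 servings → $3.01.
banana only: max(1223/364, 20/2) = 10 servings → $2.00.
quinoa only: max(1223/204, 20/6) = 5.995 servings → $5.40.
whole-barley bread + banana with both tight: 3.067 servings and 2.332 servings → $1.39.
whole-barley bread + quinoa: intersection lies outside the first quadrant.
banana + quinoa with both tight: 1.834 servings and 2.722 servings → $2.82.
The minimum over all feasible corners is $1.39.

$1.39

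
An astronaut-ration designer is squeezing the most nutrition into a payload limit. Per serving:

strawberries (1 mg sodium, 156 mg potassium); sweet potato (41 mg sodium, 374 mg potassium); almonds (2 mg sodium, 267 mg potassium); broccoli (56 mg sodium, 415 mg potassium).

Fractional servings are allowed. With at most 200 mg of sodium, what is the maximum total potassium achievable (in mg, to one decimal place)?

31200.0 mg

Potassium per mg sodium: strawberries 156, almonds 133.5, sweet potato 9.122, broccoli 7.411.
With no serving limits, spend the whole sodium allowance on strawberries: 200 mg / 1 mg × 156 mg = 31200.0 mg.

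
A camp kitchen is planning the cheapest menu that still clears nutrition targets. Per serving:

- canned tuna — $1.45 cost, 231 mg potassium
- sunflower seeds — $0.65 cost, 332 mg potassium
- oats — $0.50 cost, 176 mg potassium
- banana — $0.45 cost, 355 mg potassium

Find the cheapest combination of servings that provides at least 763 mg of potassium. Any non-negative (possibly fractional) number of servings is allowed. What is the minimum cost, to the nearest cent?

Cost per mg of potassium: banana $0.0013, sunflower seeds $0.0020, oats $0.0028, canned tuna $0.0063.
With no serving limits, use only banana: 763 mg / 355 mg = 2.149 servings × $0.45 = $0.97.

$0.97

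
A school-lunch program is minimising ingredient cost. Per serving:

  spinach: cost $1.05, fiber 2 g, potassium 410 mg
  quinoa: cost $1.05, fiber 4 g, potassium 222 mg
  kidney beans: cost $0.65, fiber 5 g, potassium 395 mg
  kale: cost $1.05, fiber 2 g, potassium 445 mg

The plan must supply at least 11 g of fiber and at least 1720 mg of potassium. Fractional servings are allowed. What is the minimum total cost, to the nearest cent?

This is a tiny linear program; its minimum lies at a vertex of the feasible set. List the vertices and price them.
spinach only: max(11/2, 1720/410) = 5.5 servings → $5.78.
quinoa only: max(11/4, 1720/222) = 7.748 servings → $8.14.
kidney beans only: max(11/5, 1720/395) = 4.354 servings → $2.83.
kale only: max(11/2, 1720/445) = 5.5 servings → $5.78.
spinach + quinoa with both tight: 3.711 servings and 0.8946 servings → $4.84.
spinach + kidney beans with both tight: 3.377 servings and 0.8492 servings → $4.10.
spinach + kale with both targets exact would need a negative amount; discard.
quinoa + kidney beans: the both-tight solution has a negative serving — not a feasible corner.
quinoa + kale with both tight: 1.089 servings and 3.322 servings → $4.63.
kidney beans + kale with both tight: 1.014 servings and 2.965 servings → $3.77.
The minimum over all feasible corners is $2.83.

$2.83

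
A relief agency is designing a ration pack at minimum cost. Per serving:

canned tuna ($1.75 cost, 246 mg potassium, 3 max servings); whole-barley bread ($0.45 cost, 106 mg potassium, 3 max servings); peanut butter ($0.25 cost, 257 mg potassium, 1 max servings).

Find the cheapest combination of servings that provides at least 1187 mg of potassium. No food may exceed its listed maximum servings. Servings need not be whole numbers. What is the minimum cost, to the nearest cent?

Cost per mg of potassium: peanut butter $0.0010, whole-barley bread $0.0042, canned tuna $0.0071.
Take 1 serving of peanut butter: +257.0 mg potassium for $0.25 (total $0.25, still need 930.0 mg).
Take 3 servings of whole-barley bread: +318.0 mg potassium for $1.35 (total $1.60, still need 612.0 mg).
Take 2.488 servings of canned tuna: +612.0 mg potassium for $4.35 (total $5.95, still need 0.0 mg).
Filling from the cheapest source first is optimal under one linear minimum: $5.95.

$5.95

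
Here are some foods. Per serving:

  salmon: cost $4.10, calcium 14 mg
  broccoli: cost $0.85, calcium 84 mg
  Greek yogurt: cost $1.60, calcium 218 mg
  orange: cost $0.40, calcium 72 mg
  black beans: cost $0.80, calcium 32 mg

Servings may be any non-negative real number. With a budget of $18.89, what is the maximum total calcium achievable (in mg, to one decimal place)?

Calcium per dollar: orange 180, Greek yogurt 136.2, broccoli 98.82, black beans 40, salmon 3.415.
With no serving limits, spend the whole cost allowance on orange: $18.89 / $0.40 × 72 mg = 3400.2 mg.

3400.2 mg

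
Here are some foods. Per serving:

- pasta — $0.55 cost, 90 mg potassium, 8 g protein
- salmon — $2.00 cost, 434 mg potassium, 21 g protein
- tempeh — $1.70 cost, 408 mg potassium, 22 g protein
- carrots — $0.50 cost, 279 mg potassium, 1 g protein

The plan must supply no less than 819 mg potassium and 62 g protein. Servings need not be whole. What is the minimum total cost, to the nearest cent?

$4.40

This is a tiny linear program; its minimum lies at a vertex of the feasible set. List the vertices and price them.
pasta only: max(819/90, 62/8) = 9.1 servings → $5.00.
salmon only: max(819/434, 62/21) = 2.952 servings → $5.90.
tempeh only: max(819/408, 62/22) = 2.818 servings → $4.79.
carrots only: max(819/279, 62/1) = 62 servings → $31.00.
pasta + salmon with both tight: 6.137 servings and 0.6144 servings → $4.60.
pasta + tempeh with both tight: 5.668 servings and 0.757 servings → $4.40.
pasta + carrots with both tight: 7.693 servings and 0.4538 servings → $4.46.
salmon + tempeh with both targets exact would need a negative amount; discard.
salmon + carrots: intersection lies outside the first quadrant.
tempeh + carrots with both targets exact would need a negative amount; discard.
The minimum over all feasible corners is $4.40.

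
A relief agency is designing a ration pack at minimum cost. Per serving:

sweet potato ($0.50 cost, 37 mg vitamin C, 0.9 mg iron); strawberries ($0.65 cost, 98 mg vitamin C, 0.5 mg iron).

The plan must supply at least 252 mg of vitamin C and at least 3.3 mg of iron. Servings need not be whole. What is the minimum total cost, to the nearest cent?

This is a tiny linear program; its minimum lies at a vertex of the feasible set. List the vertices and price them.
sweet potato only: max(252/37, 3.3/0.9) = 6.811 servings → $3.41.
strawberries only: max(252/98, 3.3/0.5) = 6.6 servings → $4.29.
sweet potato + strawberries with both tight: 2.832 servings and 1.502 servings → $2.39.
The minimum over all feasible corners is $2.39.

$2.39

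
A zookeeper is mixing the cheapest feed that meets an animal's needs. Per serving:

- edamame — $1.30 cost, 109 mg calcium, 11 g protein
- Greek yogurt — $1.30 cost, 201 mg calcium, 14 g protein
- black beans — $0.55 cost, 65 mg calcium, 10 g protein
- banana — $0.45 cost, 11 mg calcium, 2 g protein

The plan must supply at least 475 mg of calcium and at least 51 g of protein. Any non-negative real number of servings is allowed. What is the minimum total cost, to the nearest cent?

$3.50

At the optimum either one food covers both requirements or two foods hit both targets exactly; no other combination can be cheaper.
edamame only: max(475/109, 51/11) = 4.636 servings → $6.03.
Greek yogurt only: max(475/201, 51/14) = 3.643 servings → $4.74.
black beans only: max(475/65, 51/10) = 7.308 servings → $4.02.
banana only: max(475/11, 51/2) = 43.18 servings → $19.43.
edamame + Greek yogurt: the both-tight solution has a negative serving — not a feasible corner.
edamame + black beans with both tight: 3.827 servings and 0.8907 servings → $5.46.
edamame + banana with both tight: 4.01 servings and 3.443 servings → $6.76.
Greek yogurt + black beans with both tight: 1.305 servings and 3.274 servings → $3.50.
Greek yogurt + banana with both tight: 1.569 servings and 14.52 servings → $8.57.
black beans + banana with both targets exact would need a negative amount; discard.
So the least-cost plan costs $3.50.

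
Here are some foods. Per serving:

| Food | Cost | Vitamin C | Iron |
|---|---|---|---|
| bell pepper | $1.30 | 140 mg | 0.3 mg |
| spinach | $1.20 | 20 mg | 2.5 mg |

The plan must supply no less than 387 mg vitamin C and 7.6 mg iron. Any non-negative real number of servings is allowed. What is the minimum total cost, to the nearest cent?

$6.39

With two linear requirements the optimum uses one or two foods; enumerate the corners.
bell pepper only: max(387/140, 7.6/0.3) = 25.33 servings → $32.93.
spinach only: max(387/20, 7.6/2.5) = 19.35 servings → $23.22.
bell pepper + spinach with both tight: 2.371 servings and 2.756 servings → $6.39.
Cheapest feasible corner: $6.39.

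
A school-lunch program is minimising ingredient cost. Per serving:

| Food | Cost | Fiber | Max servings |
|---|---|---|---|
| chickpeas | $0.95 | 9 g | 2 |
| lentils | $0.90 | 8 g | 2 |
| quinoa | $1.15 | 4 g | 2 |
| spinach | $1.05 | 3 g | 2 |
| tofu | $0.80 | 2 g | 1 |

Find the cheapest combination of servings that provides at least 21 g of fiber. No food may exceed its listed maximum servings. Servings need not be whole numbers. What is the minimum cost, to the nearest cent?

$2.24

Cost per g of fiber: chickpeas $0.1056, lentils $0.1125, quinoa $0.2875, spinach $0.3500, tofu $0.4000.
Take 2 servings of chickpeas: +18.0 g fiber for $1.90 (total $1.90, still need 3.0 g).
Take 0.375 servings of lentils: +3.0 g fiber for $0.34 (total $2.24, still need 0.0 g).
Filling from the cheapest source first is optimal under one linear minimum: $2.24.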